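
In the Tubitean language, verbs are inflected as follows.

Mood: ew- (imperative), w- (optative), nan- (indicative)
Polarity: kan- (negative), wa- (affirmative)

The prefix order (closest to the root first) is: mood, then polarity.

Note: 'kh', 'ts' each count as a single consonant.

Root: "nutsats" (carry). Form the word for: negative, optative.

kanwnutsats

Attach mood optative w- → wnutsats.
Attach polarity negative kan- → kanwnutsats.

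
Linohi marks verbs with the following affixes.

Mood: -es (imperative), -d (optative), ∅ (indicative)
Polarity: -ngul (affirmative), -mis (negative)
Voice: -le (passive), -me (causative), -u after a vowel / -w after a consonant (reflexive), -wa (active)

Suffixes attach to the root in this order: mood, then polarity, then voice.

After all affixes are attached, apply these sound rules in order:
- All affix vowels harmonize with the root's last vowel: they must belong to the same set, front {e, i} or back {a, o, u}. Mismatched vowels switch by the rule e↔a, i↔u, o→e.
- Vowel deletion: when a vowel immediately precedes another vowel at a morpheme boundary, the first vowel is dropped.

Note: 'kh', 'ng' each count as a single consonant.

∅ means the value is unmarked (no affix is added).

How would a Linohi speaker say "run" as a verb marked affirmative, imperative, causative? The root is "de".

desngilme

Attach mood imperative -es → dees.
Attach polarity affirmative -ngul → deesngul.
Attach voice causative -me → deesngulme.
Apply vowel harmony: deesngulme → deesngilme.
Apply vowel deletion: deesngilme → desngilme.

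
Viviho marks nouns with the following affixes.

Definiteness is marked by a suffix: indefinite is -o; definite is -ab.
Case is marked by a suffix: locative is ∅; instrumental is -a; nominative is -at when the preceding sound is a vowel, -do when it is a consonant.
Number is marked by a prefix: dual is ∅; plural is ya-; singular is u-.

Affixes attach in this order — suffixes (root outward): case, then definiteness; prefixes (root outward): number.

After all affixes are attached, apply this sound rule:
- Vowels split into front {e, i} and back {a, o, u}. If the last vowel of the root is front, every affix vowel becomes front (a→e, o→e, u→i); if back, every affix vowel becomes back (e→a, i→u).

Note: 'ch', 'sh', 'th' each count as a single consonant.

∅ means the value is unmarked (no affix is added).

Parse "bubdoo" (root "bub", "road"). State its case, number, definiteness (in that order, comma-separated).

nominative, dual, indefinite

Segment: bub-do-o.
case: -at/do → nominative.
number: ∅ → dual.
definiteness: -o → indefinite.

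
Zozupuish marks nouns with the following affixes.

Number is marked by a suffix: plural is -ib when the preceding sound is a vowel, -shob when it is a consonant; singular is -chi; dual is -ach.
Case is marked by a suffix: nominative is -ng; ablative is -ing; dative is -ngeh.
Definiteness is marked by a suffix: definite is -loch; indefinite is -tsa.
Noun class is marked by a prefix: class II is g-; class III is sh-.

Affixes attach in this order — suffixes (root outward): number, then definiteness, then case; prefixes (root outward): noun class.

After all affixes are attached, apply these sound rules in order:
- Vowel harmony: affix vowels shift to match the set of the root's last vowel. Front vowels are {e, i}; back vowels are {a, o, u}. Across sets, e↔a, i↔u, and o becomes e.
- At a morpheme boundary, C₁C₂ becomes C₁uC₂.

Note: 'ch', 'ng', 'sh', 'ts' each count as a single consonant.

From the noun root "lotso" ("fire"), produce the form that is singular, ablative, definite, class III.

shulotsochulochung

Attach noun class class III sh- → shlotso.
Attach number singular -chi → shlotsochi.
Attach definiteness definite -loch → shlotsochiloch.
Attach case ablative -ing → shlotsochiloching.
Apply vowel harmony: shlotsochiloching → shlotsochulochung.
Apply epenthesis: shlotsochulochung → shulotsochulochung.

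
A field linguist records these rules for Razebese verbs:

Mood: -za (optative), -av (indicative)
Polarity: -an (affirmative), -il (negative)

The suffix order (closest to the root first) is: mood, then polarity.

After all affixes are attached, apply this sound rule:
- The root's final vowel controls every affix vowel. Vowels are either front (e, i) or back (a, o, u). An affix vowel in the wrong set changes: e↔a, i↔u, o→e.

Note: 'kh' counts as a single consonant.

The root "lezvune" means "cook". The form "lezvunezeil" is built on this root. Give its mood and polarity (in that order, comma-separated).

Segment: lezvune-za-il.
mood: -za → optative.
polarity: -il → negative.

optative, negative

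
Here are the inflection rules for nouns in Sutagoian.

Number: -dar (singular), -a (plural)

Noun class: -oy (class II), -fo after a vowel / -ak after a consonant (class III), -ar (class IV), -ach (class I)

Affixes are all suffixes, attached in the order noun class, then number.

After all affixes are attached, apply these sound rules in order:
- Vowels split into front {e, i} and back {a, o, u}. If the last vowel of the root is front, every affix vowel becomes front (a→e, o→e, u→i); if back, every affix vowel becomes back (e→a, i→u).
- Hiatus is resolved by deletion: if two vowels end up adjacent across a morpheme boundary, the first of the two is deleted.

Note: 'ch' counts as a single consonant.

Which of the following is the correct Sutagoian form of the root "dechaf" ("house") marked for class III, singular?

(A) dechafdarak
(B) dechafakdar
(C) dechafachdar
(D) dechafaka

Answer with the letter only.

Attach noun class class III -ak (after consonant 'f') → dechafak.
Attach number singular -dar → dechafakdar.
Vowel harmony: no change.
Vowel deletion: no change.
So the correct form is dechafakdar, option (B).
(C) dechafachdar is wrong: it uses class I instead of class III for noun class.
(A) dechafdarak is wrong: it has the affixes in the wrong order.
(D) dechafaka is wrong: it uses plural instead of singular for number.

B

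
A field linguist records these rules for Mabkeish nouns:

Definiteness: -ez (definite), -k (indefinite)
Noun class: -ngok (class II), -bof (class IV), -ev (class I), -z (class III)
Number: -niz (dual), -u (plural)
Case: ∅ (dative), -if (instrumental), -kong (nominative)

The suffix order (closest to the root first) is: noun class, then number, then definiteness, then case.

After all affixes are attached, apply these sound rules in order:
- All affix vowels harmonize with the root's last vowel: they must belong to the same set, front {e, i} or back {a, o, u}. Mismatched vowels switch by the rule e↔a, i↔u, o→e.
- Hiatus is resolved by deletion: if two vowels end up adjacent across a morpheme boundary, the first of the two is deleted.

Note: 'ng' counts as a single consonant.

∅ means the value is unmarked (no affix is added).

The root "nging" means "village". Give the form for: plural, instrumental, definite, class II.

ngingngekezif

Attach noun class class II -ngok → ngingngok.
Attach number plural -u → ngingngoku.
Attach definiteness definite -ez → ngingngokuez.
Attach case instrumental -if → ngingngokuezif.
Apply vowel harmony: ngingngokuezif → ngingngekiezif.
Apply vowel deletion: ngingngekiezif → ngingngekezif.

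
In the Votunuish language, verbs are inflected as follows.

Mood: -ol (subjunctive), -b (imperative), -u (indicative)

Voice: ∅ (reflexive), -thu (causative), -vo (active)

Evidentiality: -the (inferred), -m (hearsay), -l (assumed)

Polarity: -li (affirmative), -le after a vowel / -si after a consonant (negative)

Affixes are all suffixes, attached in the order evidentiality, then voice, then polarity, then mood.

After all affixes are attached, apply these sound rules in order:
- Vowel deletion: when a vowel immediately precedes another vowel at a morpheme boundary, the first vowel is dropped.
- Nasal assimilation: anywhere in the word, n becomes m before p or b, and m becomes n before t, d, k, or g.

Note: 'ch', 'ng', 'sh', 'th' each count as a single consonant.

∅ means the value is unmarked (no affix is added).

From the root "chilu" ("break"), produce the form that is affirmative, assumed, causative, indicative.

chilulthulu

Attach evidentiality assumed -l → chilul.
Attach voice causative -thu → chilulthu.
Attach polarity affirmative -li → chilulthuli.
Attach mood indicative -u → chilulthuliu.
Apply vowel deletion: chilulthuliu → chilulthulu.
Nasal assimilation: no change.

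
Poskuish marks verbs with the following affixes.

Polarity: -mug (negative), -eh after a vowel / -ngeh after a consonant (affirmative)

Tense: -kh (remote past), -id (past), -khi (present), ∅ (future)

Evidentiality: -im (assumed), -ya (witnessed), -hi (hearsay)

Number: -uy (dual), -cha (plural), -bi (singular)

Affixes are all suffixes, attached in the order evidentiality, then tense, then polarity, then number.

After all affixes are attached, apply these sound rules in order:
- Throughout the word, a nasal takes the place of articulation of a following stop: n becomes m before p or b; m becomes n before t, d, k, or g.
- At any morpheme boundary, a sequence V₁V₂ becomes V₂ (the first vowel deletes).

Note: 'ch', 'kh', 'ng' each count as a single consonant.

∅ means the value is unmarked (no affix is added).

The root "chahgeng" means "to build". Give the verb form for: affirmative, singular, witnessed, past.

chahgengyidngehbi

Attach evidentiality witnessed -ya → chahgengya.
Attach tense past -id → chahgengyaid.
Attach polarity affirmative -ngeh (after consonant 'd') → chahgengyaidngeh.
Attach number singular -bi → chahgengyaidngehbi.
Nasal assimilation: no change.
Apply vowel deletion: chahgengyaidngehbi → chahgengyidngehbi.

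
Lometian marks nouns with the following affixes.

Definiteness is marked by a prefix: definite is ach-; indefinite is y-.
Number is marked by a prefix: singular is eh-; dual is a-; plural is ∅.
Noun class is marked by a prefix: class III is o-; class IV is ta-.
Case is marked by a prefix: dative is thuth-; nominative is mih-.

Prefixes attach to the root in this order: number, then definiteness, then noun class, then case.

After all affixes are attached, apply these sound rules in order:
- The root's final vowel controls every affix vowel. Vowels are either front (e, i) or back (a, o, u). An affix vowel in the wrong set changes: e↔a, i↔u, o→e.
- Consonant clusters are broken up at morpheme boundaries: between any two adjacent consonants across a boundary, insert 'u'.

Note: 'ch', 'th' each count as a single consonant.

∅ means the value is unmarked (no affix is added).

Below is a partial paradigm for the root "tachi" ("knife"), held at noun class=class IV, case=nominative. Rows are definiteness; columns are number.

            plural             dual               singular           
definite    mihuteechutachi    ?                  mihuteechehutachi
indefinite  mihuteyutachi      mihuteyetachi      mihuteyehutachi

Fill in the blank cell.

mihuteechetachi

Attach number dual a- → atachi.
Attach definiteness definite ach- → achatachi.
Attach noun class class IV ta- → taachatachi.
Attach case nominative mih- → mihtaachatachi.
Apply vowel harmony: mihtaachatachi → mihteechetachi.
Apply epenthesis: mihteechetachi → mihuteechetachi.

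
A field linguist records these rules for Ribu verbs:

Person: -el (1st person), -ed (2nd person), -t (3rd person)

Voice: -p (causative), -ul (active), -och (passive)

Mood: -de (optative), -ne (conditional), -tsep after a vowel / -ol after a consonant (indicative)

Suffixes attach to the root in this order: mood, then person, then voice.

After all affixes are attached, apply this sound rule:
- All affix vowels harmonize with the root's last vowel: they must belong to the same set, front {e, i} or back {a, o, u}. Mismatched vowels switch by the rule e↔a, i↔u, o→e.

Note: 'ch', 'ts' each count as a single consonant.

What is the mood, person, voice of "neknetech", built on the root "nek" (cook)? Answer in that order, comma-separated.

conditional, 3rd person, passive

Segment: nek-ne-t-och.
mood: -ne → conditional.
person: -t → 3rd person.
voice: -och → passive.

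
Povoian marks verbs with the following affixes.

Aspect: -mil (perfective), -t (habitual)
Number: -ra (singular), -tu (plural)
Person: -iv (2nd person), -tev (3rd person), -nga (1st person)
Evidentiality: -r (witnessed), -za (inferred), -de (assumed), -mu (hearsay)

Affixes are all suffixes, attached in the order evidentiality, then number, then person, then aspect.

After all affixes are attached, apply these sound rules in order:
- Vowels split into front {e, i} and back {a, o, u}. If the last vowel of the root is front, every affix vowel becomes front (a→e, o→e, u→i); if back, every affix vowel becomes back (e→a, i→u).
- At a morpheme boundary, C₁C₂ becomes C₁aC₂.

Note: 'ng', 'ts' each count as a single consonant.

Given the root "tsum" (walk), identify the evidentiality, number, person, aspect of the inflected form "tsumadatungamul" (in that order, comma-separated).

assumed, plural, 1st person, perfective

Segment: tsum-de-tu-nga-mil.
evidentiality: -de → assumed.
number: -tu → plural.
person: -nga → 1st person.
aspect: -mil → perfective.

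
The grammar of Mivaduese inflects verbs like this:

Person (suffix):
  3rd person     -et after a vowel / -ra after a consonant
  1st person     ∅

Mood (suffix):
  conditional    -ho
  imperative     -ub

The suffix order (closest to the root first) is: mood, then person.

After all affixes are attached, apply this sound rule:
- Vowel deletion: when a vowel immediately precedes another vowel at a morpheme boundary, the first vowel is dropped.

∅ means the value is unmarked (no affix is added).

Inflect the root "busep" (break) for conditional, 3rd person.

busephet

Attach mood conditional -ho → busepho.
Attach person 3rd person -et (after vowel 'o') → busephoet.
Apply vowel deletion: busephoet → busephet.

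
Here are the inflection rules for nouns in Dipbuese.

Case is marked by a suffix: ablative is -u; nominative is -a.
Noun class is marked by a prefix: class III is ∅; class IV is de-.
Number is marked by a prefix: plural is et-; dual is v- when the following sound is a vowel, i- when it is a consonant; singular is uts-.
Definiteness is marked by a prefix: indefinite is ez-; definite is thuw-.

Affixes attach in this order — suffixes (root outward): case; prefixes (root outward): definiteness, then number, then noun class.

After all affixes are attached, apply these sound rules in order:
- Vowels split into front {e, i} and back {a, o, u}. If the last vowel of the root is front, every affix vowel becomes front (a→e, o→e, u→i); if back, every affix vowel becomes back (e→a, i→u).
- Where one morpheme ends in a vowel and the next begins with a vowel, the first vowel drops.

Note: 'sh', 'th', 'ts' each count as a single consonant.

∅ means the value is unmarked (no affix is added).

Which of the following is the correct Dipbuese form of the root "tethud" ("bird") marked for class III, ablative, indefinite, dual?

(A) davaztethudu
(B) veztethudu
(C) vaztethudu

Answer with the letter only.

C

Attach definiteness indefinite ez- → eztethud.
Attach case ablative -u → eztethudu.
Attach number dual v- (before vowel 'e') → veztethudu.
noun class = class III: zero marking, form stays veztethudu.
Apply vowel harmony: veztethudu → vaztethudu.
Vowel deletion: no change.
So the correct form is vaztethudu, option (C).
(B) veztethudu is wrong: it fails to apply the sound rule(s).
(A) davaztethudu is wrong: it uses class IV instead of class III for noun class.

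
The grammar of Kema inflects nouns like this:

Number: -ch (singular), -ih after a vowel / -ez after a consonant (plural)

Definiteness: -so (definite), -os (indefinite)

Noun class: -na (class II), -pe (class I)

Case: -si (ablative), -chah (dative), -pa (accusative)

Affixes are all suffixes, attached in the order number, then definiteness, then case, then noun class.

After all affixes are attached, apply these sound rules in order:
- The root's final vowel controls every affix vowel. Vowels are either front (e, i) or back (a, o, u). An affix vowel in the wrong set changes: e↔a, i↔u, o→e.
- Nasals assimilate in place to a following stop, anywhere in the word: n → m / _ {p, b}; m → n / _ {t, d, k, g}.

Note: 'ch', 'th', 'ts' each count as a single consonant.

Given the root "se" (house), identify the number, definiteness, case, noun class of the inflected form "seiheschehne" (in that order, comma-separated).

plural, indefinite, dative, class II

Segment: se-ih-os-chah-na.
number: -ih/ez → plural.
definiteness: -os → indefinite.
case: -chah → dative.
noun class: -na → class II.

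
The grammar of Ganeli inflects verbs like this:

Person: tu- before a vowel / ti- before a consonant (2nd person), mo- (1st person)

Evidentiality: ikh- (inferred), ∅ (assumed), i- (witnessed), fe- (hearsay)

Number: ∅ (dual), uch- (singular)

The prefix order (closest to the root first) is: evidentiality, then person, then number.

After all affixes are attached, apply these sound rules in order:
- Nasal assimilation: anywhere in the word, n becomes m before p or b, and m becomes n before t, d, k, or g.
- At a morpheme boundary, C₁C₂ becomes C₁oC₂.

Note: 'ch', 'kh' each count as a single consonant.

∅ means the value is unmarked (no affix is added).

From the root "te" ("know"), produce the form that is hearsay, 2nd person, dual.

Attach evidentiality hearsay fe- → fete.
Attach person 2nd person ti- (before consonant 'f') → tifete.
number = dual: zero marking, form stays tifete.
Nasal assimilation: no change.
Epenthesis: no change.

tifete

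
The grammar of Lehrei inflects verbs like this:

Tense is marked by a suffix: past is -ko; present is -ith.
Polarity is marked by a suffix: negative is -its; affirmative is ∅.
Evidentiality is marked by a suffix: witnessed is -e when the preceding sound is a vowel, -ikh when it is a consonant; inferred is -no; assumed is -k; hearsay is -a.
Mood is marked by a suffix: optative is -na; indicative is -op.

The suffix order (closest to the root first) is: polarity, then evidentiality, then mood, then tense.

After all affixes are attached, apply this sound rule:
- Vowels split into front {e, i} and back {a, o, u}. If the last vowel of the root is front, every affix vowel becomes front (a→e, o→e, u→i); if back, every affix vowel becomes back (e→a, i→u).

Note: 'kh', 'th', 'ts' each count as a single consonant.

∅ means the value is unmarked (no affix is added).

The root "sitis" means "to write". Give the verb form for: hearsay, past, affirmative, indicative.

polarity = affirmative: zero marking, form stays sitis.
Attach evidentiality hearsay -a → sitisa.
Attach mood indicative -op → sitisaop.
Attach tense past -ko → sitisaopko.
Apply vowel harmony: sitisaopko → sitiseepke.

sitiseepke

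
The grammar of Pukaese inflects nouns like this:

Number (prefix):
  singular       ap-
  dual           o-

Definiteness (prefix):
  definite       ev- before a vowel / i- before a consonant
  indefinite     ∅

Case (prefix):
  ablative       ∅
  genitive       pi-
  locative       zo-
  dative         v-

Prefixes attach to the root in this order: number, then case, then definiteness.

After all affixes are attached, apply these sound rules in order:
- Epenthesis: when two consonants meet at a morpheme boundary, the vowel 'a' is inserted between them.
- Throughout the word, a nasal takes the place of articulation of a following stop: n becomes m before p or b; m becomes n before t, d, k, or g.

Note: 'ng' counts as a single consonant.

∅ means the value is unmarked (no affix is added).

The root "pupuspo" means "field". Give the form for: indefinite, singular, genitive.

piapapupuspo

Attach number singular ap- → appupuspo.
Attach case genitive pi- → piappupuspo.
definiteness = indefinite: zero marking, form stays piappupuspo.
Apply epenthesis: piappupuspo → piapapupuspo.
Nasal assimilation: no change.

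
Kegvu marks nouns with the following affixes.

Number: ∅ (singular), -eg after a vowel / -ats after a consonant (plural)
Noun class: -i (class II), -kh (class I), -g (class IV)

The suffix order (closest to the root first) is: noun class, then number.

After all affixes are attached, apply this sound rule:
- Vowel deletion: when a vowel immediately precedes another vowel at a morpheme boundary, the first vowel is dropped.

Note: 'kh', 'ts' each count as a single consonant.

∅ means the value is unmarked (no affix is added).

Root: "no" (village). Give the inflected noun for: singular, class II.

Attach noun class class II -i → noi.
number = singular: zero marking, form stays noi.
Apply vowel deletion: noi → ni.

ni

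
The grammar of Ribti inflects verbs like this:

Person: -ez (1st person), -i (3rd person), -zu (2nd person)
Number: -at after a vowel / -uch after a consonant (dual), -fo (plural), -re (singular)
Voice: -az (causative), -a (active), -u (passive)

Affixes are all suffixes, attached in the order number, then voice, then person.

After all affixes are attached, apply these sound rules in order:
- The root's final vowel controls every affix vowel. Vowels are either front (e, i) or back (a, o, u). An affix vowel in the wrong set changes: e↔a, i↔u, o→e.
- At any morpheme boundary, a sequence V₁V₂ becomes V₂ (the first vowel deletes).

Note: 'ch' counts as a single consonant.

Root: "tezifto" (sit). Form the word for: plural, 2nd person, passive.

Attach number plural -fo → teziftofo.
Attach voice passive -u → teziftofou.
Attach person 2nd person -zu → teziftofouzu.
Vowel harmony: no change.
Apply vowel deletion: teziftofouzu → teziftofuzu.

teziftofuzu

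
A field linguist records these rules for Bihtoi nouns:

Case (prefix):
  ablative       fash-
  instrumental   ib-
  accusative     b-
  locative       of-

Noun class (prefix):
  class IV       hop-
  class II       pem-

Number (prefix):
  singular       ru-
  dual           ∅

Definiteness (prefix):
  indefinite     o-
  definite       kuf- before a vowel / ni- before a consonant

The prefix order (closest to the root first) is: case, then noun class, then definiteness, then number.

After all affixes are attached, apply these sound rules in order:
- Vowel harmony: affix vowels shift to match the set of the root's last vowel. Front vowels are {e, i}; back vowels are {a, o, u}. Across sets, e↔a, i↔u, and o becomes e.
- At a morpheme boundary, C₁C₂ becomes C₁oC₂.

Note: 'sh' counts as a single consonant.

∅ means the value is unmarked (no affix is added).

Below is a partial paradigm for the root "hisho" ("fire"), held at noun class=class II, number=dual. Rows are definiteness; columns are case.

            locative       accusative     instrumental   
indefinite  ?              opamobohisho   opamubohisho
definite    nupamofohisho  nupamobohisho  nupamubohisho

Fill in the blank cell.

opamofohisho

Attach case locative of- → ofhisho.
Attach noun class class II pem- → pemofhisho.
Attach definiteness indefinite o- → opemofhisho.
number = dual: zero marking, form stays opemofhisho.
Apply vowel harmony: opemofhisho → opamofhisho.
Apply epenthesis: opamofhisho → opamofohisho.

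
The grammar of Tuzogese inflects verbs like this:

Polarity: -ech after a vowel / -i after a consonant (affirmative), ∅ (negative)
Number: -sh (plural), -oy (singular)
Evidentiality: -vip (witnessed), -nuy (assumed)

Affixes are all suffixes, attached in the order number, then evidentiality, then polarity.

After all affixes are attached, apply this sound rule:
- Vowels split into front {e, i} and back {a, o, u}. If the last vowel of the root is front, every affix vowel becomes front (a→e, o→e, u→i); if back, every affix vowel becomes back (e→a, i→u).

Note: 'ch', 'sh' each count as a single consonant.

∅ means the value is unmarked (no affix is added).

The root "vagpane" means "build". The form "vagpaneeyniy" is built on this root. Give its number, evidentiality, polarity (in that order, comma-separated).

singular, assumed, negative

Segment: vagpane-oy-nuy.
number: -oy → singular.
evidentiality: -nuy → assumed.
polarity: ∅ → negative.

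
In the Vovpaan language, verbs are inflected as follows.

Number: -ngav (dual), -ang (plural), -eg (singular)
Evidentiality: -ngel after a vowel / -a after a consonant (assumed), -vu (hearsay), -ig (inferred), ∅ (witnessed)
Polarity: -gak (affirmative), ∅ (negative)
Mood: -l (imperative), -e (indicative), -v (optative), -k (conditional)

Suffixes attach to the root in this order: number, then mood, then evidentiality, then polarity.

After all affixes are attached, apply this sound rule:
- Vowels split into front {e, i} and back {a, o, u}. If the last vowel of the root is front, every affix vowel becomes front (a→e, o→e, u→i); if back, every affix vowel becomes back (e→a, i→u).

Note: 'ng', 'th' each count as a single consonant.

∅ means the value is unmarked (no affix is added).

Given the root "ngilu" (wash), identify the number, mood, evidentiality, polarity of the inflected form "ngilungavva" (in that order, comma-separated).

Segment: ngilu-ngav-v-a.
number: -ngav → dual.
mood: -v → optative.
evidentiality: -ngel/a → assumed.
polarity: ∅ → negative.

dual, optative, assumed, negative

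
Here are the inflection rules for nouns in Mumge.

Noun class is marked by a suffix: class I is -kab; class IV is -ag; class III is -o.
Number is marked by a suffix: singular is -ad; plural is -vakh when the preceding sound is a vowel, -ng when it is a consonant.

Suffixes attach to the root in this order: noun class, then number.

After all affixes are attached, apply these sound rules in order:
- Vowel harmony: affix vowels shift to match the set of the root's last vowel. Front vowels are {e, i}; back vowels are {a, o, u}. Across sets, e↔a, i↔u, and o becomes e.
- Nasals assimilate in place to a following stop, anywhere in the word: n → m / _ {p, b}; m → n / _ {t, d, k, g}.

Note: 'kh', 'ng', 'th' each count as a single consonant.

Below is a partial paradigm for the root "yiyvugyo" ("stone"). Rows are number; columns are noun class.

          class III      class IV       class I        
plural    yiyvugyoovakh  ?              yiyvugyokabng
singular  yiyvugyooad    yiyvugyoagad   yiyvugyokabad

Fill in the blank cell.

yiyvugyoagng

Attach noun class class IV -ag → yiyvugyoag.
Attach number plural -ng (after consonant 'g') → yiyvugyoagng.
Vowel harmony: no change.
Nasal assimilation: no change.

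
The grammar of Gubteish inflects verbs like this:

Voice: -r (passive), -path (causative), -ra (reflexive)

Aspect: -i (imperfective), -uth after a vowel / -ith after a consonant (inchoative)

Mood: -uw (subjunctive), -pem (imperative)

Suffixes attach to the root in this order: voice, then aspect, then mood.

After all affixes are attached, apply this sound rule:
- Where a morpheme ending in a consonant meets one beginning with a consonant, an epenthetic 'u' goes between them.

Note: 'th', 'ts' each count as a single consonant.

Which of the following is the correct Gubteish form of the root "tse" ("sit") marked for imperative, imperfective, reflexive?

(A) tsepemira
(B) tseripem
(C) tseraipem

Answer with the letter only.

C

Attach voice reflexive -ra → tsera.
Attach aspect imperfective -i → tserai.
Attach mood imperative -pem → tseraipem.
Epenthesis: no change.
So the correct form is tseraipem, option (C).
(A) tsepemira is wrong: it has the affixes in the wrong order.
(B) tseripem is wrong: it uses passive instead of reflexive for voice.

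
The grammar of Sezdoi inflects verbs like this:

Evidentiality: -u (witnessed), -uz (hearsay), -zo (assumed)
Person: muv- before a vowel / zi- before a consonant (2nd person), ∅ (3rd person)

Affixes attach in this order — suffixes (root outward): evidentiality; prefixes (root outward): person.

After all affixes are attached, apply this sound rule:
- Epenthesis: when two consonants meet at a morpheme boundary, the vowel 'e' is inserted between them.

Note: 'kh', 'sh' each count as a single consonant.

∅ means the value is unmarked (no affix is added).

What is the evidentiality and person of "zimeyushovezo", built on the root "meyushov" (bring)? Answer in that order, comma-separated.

Segment: zi-meyushov-zo.
evidentiality: -zo → assumed.
person: muv/zi- → 2nd person.

assumed, 2nd person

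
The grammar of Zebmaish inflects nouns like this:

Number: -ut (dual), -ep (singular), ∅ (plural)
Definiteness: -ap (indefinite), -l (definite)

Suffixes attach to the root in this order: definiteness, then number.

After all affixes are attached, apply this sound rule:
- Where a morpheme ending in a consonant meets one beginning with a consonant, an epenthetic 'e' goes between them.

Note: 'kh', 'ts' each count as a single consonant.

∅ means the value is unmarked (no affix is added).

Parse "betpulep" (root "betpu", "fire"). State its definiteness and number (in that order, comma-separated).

Segment: betpu-l-ep.
definiteness: -l → definite.
number: -ep → singular.

definite, singular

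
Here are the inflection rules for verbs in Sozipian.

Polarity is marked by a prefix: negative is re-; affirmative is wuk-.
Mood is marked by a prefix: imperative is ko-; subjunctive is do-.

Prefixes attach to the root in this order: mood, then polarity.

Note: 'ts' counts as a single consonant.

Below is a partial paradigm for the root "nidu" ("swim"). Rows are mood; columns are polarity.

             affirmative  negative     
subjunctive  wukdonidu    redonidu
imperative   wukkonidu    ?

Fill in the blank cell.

Attach mood imperative ko- → konidu.
Attach polarity negative re- → rekonidu.

rekonidu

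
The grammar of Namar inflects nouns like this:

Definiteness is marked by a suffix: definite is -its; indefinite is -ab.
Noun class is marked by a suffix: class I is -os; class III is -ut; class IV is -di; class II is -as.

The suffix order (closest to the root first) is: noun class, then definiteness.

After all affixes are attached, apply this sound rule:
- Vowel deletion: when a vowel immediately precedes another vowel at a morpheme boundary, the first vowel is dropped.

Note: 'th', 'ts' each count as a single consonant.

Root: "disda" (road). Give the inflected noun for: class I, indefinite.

disdosab

Attach noun class class I -os → disdaos.
Attach definiteness indefinite -ab → disdaosab.
Apply vowel deletion: disdaosab → disdosab.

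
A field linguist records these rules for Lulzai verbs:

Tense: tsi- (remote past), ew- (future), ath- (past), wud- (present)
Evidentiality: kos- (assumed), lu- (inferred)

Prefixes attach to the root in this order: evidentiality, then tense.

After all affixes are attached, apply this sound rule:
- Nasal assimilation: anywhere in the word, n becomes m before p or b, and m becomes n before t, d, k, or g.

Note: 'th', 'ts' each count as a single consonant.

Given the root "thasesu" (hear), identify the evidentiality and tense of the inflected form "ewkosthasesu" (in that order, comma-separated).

assumed, future

Segment: ew-kos-thasesu.
evidentiality: kos- → assumed.
tense: ew- → future.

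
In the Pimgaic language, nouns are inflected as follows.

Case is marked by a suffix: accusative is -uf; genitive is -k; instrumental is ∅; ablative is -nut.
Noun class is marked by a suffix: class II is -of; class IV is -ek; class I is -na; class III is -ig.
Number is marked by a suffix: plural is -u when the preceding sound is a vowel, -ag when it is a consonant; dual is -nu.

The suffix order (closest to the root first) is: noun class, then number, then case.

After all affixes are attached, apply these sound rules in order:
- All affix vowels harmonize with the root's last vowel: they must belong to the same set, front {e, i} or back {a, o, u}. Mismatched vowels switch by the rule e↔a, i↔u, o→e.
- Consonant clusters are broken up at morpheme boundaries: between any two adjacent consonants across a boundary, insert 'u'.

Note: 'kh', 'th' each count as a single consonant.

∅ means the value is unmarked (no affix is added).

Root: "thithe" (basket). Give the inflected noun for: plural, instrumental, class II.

Attach noun class class II -of → thitheof.
Attach number plural -ag (after consonant 'f') → thitheofag.
case = instrumental: zero marking, form stays thitheofag.
Apply vowel harmony: thitheofag → thitheefeg.
Epenthesis: no change.

thitheefeg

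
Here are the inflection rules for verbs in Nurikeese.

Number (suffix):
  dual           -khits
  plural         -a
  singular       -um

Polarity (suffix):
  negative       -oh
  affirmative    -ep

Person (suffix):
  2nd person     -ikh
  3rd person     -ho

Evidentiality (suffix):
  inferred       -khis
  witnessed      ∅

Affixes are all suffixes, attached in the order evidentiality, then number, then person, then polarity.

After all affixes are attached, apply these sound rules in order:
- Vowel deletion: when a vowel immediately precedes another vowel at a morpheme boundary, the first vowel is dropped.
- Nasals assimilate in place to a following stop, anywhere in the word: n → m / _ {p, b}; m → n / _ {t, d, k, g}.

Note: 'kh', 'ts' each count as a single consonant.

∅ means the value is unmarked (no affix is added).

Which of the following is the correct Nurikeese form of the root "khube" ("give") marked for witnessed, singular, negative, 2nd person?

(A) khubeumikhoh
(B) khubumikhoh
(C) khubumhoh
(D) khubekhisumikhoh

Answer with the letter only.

evidentiality = witnessed: zero marking, form stays khube.
Attach number singular -um → khubeum.
Attach person 2nd person -ikh → khubeumikh.
Attach polarity negative -oh → khubeumikhoh.
Apply vowel deletion: khubeumikhoh → khubumikhoh.
Nasal assimilation: no change.
So the correct form is khubumikhoh, option (B).
(D) khubekhisumikhoh is wrong: it uses inferred instead of witnessed for evidentiality.
(C) khubumhoh is wrong: it uses 3rd person instead of 2nd person for person.
(A) khubeumikhoh is wrong: it fails to apply the sound rule(s).

B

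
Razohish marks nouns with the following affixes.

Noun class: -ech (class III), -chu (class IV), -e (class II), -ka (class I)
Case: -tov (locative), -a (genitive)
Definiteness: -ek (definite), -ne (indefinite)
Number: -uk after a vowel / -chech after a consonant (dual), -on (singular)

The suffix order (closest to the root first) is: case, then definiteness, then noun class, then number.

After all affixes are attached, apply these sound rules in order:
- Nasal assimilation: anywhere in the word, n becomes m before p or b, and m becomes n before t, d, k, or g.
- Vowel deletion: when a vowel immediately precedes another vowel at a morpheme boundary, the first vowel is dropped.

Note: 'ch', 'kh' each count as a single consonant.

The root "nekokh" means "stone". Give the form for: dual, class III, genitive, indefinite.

nekokhanechchech

Attach case genitive -a → nekokha.
Attach definiteness indefinite -ne → nekokhane.
Attach noun class class III -ech → nekokhaneech.
Attach number dual -chech (after consonant 'ch') → nekokhaneechchech.
Nasal assimilation: no change.
Apply vowel deletion: nekokhaneechchech → nekokhanechchech.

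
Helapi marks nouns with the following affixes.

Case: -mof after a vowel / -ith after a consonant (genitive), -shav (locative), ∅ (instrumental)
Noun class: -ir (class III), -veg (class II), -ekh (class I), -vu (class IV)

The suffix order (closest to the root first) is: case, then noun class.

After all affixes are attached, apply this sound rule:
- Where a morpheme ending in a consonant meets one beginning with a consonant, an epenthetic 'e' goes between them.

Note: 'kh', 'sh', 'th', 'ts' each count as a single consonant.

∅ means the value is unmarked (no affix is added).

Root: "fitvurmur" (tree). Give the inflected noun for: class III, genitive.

Attach case genitive -ith (after consonant 'r') → fitvurmurith.
Attach noun class class III -ir → fitvurmurithir.
Epenthesis: no change.

fitvurmurithir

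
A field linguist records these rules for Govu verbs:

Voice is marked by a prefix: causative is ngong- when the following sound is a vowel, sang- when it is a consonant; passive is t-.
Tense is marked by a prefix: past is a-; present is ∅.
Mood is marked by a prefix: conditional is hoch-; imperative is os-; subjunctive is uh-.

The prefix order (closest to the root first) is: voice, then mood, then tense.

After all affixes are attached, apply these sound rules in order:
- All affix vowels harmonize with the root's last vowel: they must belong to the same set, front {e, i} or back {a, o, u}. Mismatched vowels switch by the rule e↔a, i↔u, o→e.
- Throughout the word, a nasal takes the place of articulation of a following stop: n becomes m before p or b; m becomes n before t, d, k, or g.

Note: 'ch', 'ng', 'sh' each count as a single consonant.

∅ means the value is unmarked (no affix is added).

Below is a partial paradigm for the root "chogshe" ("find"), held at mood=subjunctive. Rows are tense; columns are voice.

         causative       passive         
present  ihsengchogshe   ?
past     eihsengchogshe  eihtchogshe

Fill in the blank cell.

ihtchogshe

Attach voice passive t- → tchogshe.
Attach mood subjunctive uh- → uhtchogshe.
tense = present: zero marking, form stays uhtchogshe.
Apply vowel harmony: uhtchogshe → ihtchogshe.
Nasal assimilation: no change.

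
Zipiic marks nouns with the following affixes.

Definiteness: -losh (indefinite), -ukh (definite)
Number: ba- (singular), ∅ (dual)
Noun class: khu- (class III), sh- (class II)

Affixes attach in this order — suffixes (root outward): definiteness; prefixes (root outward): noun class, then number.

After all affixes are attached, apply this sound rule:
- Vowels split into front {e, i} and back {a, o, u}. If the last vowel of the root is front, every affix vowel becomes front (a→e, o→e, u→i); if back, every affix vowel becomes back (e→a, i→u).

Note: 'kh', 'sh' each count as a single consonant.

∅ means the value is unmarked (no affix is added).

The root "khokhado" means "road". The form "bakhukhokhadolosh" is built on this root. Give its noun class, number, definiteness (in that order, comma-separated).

class III, singular, indefinite

Segment: ba-khu-khokhado-losh.
noun class: khu- → class III.
number: ba- → singular.
definiteness: -losh → indefinite.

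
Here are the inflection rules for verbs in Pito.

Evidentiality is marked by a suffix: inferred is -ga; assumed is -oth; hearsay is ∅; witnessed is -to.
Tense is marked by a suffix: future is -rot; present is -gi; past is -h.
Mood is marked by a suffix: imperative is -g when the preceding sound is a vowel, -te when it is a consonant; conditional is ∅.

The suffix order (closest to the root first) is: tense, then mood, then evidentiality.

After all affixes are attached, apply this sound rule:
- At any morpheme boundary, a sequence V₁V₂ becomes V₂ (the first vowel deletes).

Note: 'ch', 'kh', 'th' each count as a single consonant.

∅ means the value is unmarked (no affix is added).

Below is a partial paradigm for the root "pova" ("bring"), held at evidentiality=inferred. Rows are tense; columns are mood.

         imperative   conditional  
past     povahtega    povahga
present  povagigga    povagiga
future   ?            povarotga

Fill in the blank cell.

povarottega

Attach tense future -rot → povarot.
Attach mood imperative -te (after consonant 't') → povarotte.
Attach evidentiality inferred -ga → povarottega.
Vowel deletion: no change.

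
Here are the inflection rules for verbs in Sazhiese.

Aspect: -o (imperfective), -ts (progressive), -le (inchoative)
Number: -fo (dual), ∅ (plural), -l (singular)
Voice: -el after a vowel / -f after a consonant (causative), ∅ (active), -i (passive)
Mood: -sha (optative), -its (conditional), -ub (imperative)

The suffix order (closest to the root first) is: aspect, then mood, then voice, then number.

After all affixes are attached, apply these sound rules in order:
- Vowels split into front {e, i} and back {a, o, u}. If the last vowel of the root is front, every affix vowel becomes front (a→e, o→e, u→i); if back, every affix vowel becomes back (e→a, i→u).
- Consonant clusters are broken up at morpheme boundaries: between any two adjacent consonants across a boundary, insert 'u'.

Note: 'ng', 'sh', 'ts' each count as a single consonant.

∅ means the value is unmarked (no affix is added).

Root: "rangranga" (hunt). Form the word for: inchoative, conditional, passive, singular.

Attach aspect inchoative -le → rangrangale.
Attach mood conditional -its → rangrangaleits.
Attach voice passive -i → rangrangaleitsi.
Attach number singular -l → rangrangaleitsil.
Apply vowel harmony: rangrangaleitsil → rangrangalautsul.
Epenthesis: no change.

rangrangalautsul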